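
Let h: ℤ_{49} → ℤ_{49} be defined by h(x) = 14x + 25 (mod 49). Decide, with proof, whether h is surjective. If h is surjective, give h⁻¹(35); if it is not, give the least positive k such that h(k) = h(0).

Since gcd(14, 49) = 7, we have 14x ≡ 0 (mod 7) for all x, so h(x) ≡ 4 (mod 7).
But 0 ≢ 4 (mod 7), so 0 ∈ ℤ_{49} has no preimage. Hence h is not surjective.
Since h is not surjective, we find the least positive k with h(k) = h(0): this means 14k ≡ 0 (mod 49), i.e. 49 ∣ 14k. Since gcd(14, 49) = 7, dividing through by 7 this holds exactly when 7 ∣ 2k, and as gcd(2, 7) = 1, exactly when 7 ∣ k.
The smallest positive such k is 7.

7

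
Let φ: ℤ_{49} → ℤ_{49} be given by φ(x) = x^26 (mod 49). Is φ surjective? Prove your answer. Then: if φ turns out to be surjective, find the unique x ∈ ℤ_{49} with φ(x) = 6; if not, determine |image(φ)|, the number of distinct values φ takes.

22

φ(0) = 0^26 = 0.
φ(7): Repeated squaring mod 49: 7^1 ≡ 7, 7^2 ≡ 7² = 49 ≡ 0, 7^4 ≡ 0² = 0, 7^8 ≡ 0² = 0, 7^16 ≡ 0² = 0. Since 26 = 16 + 8 + 2, 7^26 ≡ 0·0·0: 0·0 = 0, then 0·0 = 0. So 7^26 ≡ 0 (mod 49).
So φ(0) = φ(7) = 0 while 0 ≠ 7, hence φ is not injective.
A non-injective map from the 49-element set ℤ_{49} to itself takes at most 48 distinct values, so it cannot be surjective. So φ is not surjective.
Since φ is not surjective, we determine |image(φ)|. Computing x^26 mod 49 for each x (by repeated squaring, reducing mod 49 at every step), the values φ(0), φ(1), …, φ(48) are: 0, 1, 32, 2, 44, 11, 15, 0, 36, 4, 9, 37, 39, 29, 0, 22, 25, 16, 30, 18, 43, 0, 8, 46, 23, 23, 46, 8, 0, 43, 18, 30, 16, 25, 22, 0, 29, 39, 37, 9, 4, 36, 0, 15, 11, 44, 2, 32, 1.
The distinct values are {0, 1, 2, 4, 8, 9, 11, 15, 16, 18, 22, 23, 25, 29, 30, 32, 36, 37, 39, 43, 44, 46}; there are 22 of them.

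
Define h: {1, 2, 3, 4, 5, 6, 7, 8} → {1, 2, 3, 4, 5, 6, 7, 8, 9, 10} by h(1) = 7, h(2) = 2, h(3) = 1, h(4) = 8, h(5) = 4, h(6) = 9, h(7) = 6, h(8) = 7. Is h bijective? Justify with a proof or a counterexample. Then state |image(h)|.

7

h(1) = 7 = h(8) with 1 ≠ 8, so h is not injective, hence not bijective.
The image of h is {1, 2, 4, 6, 7, 8, 9}, which has 7 elements.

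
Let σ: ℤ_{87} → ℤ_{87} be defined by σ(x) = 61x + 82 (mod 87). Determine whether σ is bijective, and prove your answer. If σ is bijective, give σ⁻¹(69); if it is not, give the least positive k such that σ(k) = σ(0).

Recall: σ is injective when σ(x_1) = σ(x_2) forces x_1 = x_2.
If σ(x_1) = σ(x_2), then 61x_1 ≡ 61x_2 (mod 87). Because gcd(61, 87) = 1, we may cancel 61 to get x_1 ≡ x_2 (mod 87).
We now compute 61⁻¹ mod 87 explicitly. Euclid's algorithm: 87 = 1·61 + 26, 61 = 2·26 + 9, 26 = 2·9 + 8, 9 = 1·8 + 1; back-substituting gives 1 = 10·61 − 7·87, so 61⁻¹ ≡ 10 (mod 87).
For any y ∈ ℤ_{87}, x = 10(y − 82) mod 87 satisfies σ(x) = 61·10(y − 82) + 82 ≡ y (since 61·10 ≡ 1 mod 87). So every y has a preimage.
Hence σ is bijective.
Since σ is bijective, we find σ⁻¹(69): we need 61x ≡ 69 − 82 ≡ 74 (mod 87). Using 61⁻¹ = 10: x ≡ 10·74 = 740 = 8·87 + 44, so x = 44.
Check: σ(44) = 61·44 + 82 = 2766 = 31·87 + 69 ≡ 69 (mod 87).

44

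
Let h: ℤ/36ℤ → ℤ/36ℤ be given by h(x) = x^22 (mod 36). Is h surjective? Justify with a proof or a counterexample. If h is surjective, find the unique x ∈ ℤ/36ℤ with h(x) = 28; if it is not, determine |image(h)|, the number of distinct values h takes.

8

h(0) = 0^22 = 0.
h(6): Repeated squaring mod 36: 6^1 ≡ 6, 6^2 ≡ 6² = 36 ≡ 0, 6^4 ≡ 0² = 0, 6^8 ≡ 0² = 0, 6^16 ≡ 0² = 0. Since 22 = 16 + 4 + 2, 6^22 ≡ 0·0·0: 0·0 = 0, then 0·0 = 0. So 6^22 ≡ 0 (mod 36).
So h(0) = h(6) = 0 while 0 ≠ 6, therefore h is not injective.
A non-injective map from the 36-element set ℤ/36ℤ to itself takes at most 35 distinct values, so it cannot be surjective. Therefore h is not surjective.
Since h is not surjective, we determine |image(h)|. Computing x^22 mod 36 for each x (by repeated squaring, reducing mod 36 at every step), the values h(0), h(1), …, h(35) are: 0, 1, 16, 9, 4, 13, 0, 25, 28, 9, 28, 25, 0, 13, 4, 9, 16, 1, 0, 1, 16, 9, 4, 13, 0, 25, 28, 9, 28, 25, 0, 13, 4, 9, 16, 1.
The distinct values are {0, 1, 4, 9, 13, 16, 25, 28}; there are 8 of them.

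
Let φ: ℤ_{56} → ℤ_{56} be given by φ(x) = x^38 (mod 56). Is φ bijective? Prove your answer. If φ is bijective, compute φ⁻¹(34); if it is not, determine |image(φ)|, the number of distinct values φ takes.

8

φ(6): Repeated squaring mod 56: 6^1 ≡ 6, 6^2 ≡ 6² = 36, 6^4 ≡ 36² = 1296 ≡ 8, 6^8 ≡ 8² = 64 ≡ 8, 6^16 ≡ 8² = 64 ≡ 8, 6^32 ≡ 8² = 64 ≡ 8. Since 38 = 32 + 4 + 2, 6^38 ≡ 8·8·36: 8·8 = 64 ≡ 8, then 8·36 = 288 ≡ 8. So 6^38 ≡ 8 (mod 56).
φ(8): Repeated squaring mod 56: 8^1 ≡ 8, 8^2 ≡ 8² = 64 ≡ 8, 8^4 ≡ 8² = 64 ≡ 8, 8^8 ≡ 8² = 64 ≡ 8, 8^16 ≡ 8² = 64 ≡ 8, 8^32 ≡ 8² = 64 ≡ 8. Since 38 = 32 + 4 + 2, 8^38 ≡ 8·8·8: 8·8 = 64 ≡ 8, then 8·8 = 64 ≡ 8. So 8^38 ≡ 8 (mod 56).
So φ(6) = φ(8) = 8 while 6 ≠ 8, thus φ is not injective, hence not bijective.
Since φ is not bijective, we determine |image(φ)|. Computing x^38 mod 56 for each x (by repeated squaring, reducing mod 56 at every step), the values φ(0), φ(1), …, φ(55) are: 0, 1, 32, 9, 16, 25, 8, 49, 8, 25, 16, 9, 32, 1, 0, 1, 32, 9, 16, 25, 8, 49, 8, 25, 16, 9, 32, 1, 0, 1, 32, 9, 16, 25, 8, 49, 8, 25, 16, 9, 32, 1, 0, 1, 32, 9, 16, 25, 8, 49, 8, 25, 16, 9, 32, 1.
The distinct values are {0, 1, 8, 9, 16, 25, 32, 49}; there are 8 of them.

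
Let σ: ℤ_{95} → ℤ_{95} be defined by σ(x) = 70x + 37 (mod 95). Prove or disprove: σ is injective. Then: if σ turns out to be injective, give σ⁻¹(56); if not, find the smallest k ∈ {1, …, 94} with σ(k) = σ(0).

Recall that σ is injective if σ(x_1) = σ(x_2) implies x_1 = x_2.
We have gcd(70, 95) = 5 > 1. Taking x_1 = 0 and x_2 = 19: σ(0) = 37 and σ(19) = 70·19 + 37 = 1367 ≡ 37 (mod 95).
So σ(0) = σ(19) while 0 ≠ 19, thus σ is not injective.
Since σ is not injective, we find the least positive k with σ(k) = σ(0): this means 70k ≡ 0 (mod 95), i.e. 95 ∣ 70k. Since gcd(70, 95) = 5, dividing through by 5 this holds exactly when 19 ∣ 14k, and as gcd(14, 19) = 1, exactly when 19 ∣ k.
The smallest positive such k is 19.

19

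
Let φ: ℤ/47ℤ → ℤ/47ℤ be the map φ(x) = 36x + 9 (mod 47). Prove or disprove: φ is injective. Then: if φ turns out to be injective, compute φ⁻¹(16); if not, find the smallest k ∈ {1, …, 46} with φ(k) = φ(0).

25

Recall that φ is injective when φ(x_1) = φ(x_2) forces x_1 = x_2.
Suppose φ(x_1) = φ(x_2) in ℤ/47ℤ. Then 36x_1 + 9 ≡ 36x_2 + 9 (mod 47), so 36(x_1 − x_2) ≡ 0 (mod 47).
Since gcd(36, 47) = 1, 36 is invertible modulo 47, therefore x_1 − x_2 ≡ 0 (mod 47), i.e. x_1 = x_2.
So φ is injective.
We now compute 36⁻¹ mod 47 explicitly. Euclid's algorithm: 47 = 1·36 + 11, 36 = 3·11 + 3, 11 = 3·3 + 2, 3 = 1·2 + 1; back-substituting gives 1 = 17·36 − 13·47, so 36⁻¹ ≡ 17 (mod 47).
Since φ is injective, we compute φ⁻¹(16): solve 36x + 9 ≡ 16 (mod 47), i.e. 36x ≡ 7 (mod 47).
Multiplying by 36⁻¹ = 17 gives x ≡ 17·7 = 119 = 2·47 + 25 ≡ 25 (mod 47).
Check: φ(25) = 36·25 + 9 = 909 = 19·47 + 16 ≡ 16 (mod 47).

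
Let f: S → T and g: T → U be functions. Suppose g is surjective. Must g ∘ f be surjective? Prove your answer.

not surjective

No. Take S = {1}, T = U = {1, 2, 3, 4, 5}, f(1) = 1, and g = identity (surjective).
Then (g ∘ f)(1) = 1, and 5 ∈ U has no preimage under g ∘ f, so g ∘ f is not surjective.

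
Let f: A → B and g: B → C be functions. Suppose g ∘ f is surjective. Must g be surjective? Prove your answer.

surjective

Let c ∈ C. Since g ∘ f is surjective, some a ∈ A has g(f(a)) = c. Then b = f(a) ∈ B satisfies g(b) = c. So g is surjective.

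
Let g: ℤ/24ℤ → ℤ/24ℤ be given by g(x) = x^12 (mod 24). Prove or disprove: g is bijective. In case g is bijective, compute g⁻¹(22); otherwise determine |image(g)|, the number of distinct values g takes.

4

g(2): Repeated squaring mod 24: 2^1 ≡ 2, 2^2 ≡ 2² = 4, 2^4 ≡ 4² = 16, 2^8 ≡ 16² = 256 ≡ 16. Since 12 = 8 + 4, 2^12 ≡ 16·16: 16·16 = 256 ≡ 16. So 2^12 ≡ 16 (mod 24).
g(4): Repeated squaring mod 24: 4^1 ≡ 4, 4^2 ≡ 4² = 16, 4^4 ≡ 16² = 256 ≡ 16, 4^8 ≡ 16² = 256 ≡ 16. Since 12 = 8 + 4, 4^12 ≡ 16·16: 16·16 = 256 ≡ 16. So 4^12 ≡ 16 (mod 24).
So g(2) = g(4) = 16 while 2 ≠ 4, hence g is not injective, hence not bijective.
Since g is not bijective, we determine |image(g)|. Computing x^12 mod 24 for each x (by repeated squaring, reducing mod 24 at every step), the values g(0), g(1), …, g(23) are: 0, 1, 16, 9, 16, 1, 0, 1, 16, 9, 16, 1, 0, 1, 16, 9, 16, 1, 0, 1, 16, 9, 16, 1.
The distinct values are {0, 1, 9, 16}; there are 4 of them.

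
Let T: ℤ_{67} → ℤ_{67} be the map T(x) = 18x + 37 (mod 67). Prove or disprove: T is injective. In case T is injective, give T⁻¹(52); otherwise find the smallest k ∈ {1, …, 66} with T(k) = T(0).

12

Suppose T(s) = T(t) in ℤ_{67}. Then 18s + 37 ≡ 18t + 37 (mod 67), thus 18(s − t) ≡ 0 (mod 67).
Since gcd(18, 67) = 1, 18 is invertible modulo 67, therefore s − t ≡ 0 (mod 67), i.e. s = t.
Hence T is injective.
We now compute 18⁻¹ mod 67 explicitly. Euclid's algorithm: 67 = 3·18 + 13, 18 = 1·13 + 5, 13 = 2·5 + 3, 5 = 1·3 + 2, 3 = 1·2 + 1; back-substituting gives 1 = 41·18 − 11·67, so 18⁻¹ ≡ 41 (mod 67).
Since T is injective, we find T⁻¹(52): we need 18x ≡ 52 − 37 ≡ 15 (mod 67). Using 18⁻¹ = 41: x ≡ 41·15 = 615 = 9·67 + 12, so x = 12.
Check: T(12) = 18·12 + 37 = 253 = 3·67 + 52 ≡ 52 (mod 67).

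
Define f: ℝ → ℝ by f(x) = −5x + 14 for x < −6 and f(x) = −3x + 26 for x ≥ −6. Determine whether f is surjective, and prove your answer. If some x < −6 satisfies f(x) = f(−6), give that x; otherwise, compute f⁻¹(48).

-34/5

Both pieces are strictly decreasing (slopes −5 and −3), so each is injective on its own interval.
The left piece maps (−∞, −6) onto (44, ∞); the right piece maps [−6, ∞) onto (−∞, 44].
These images together cover ℝ, so f is surjective.
Because the two images are disjoint, no x < −6 has f(x) = f(−6), so we compute f⁻¹(48): 48 lies in (44, ∞), so solve −5x + 14 = 48: x = (48 − 14)/(−5) = −34/5.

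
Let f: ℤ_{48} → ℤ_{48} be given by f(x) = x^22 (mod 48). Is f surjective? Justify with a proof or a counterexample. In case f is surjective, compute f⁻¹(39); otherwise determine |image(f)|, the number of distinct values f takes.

6

f(2): Repeated squaring mod 48: 2^1 ≡ 2, 2^2 ≡ 2² = 4, 2^4 ≡ 4² = 16, 2^8 ≡ 16² = 256 ≡ 16, 2^16 ≡ 16² = 256 ≡ 16. Since 22 = 16 + 4 + 2, 2^22 ≡ 16·16·4: 16·16 = 256 ≡ 16, then 16·4 = 64 ≡ 16. So 2^22 ≡ 16 (mod 48).
f(4): Repeated squaring mod 48: 4^1 ≡ 4, 4^2 ≡ 4² = 16, 4^4 ≡ 16² = 256 ≡ 16, 4^8 ≡ 16² = 256 ≡ 16, 4^16 ≡ 16² = 256 ≡ 16. Since 22 = 16 + 4 + 2, 4^22 ≡ 16·16·16: 16·16 = 256 ≡ 16, then 16·16 = 256 ≡ 16. So 4^22 ≡ 16 (mod 48).
So f(2) = f(4) = 16 while 2 ≠ 4, so f is not injective.
A non-injective map from the 48-element set ℤ_{48} to itself takes at most 47 distinct values, so it cannot be surjective. Thus f is not surjective.
Since f is not surjective, we determine |image(f)|. Computing x^22 mod 48 for each x (by repeated squaring, reducing mod 48 at every step), the values f(0), f(1), …, f(47) are: 0, 1, 16, 9, 16, 25, 0, 1, 16, 33, 16, 25, 0, 25, 16, 33, 16, 1, 0, 25, 16, 9, 16, 1, 0, 1, 16, 9, 16, 25, 0, 1, 16, 33, 16, 25, 0, 25, 16, 33, 16, 1, 0, 25, 16, 9, 16, 1.
The distinct values are {0, 1, 9, 16, 25, 33}; there are 6 of them.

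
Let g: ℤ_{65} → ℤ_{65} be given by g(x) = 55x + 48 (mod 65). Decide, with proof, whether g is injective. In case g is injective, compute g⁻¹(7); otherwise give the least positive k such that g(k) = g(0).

13

Recall that g is injective if g(s) = g(t) implies s = t.
We have gcd(55, 65) = 5 > 1. Taking s = 0 and t = 13: g(0) = 48 and g(13) = 55·13 + 48 = 763 ≡ 48 (mod 65).
So g(0) = g(13) while 0 ≠ 13, thus g is not injective.
Since g is not injective, we find the least positive k with g(k) = g(0): this means 55k ≡ 0 (mod 65), i.e. 65 ∣ 55k. Since gcd(55, 65) = 5, dividing through by 5 this holds exactly when 13 ∣ 11k, and as gcd(11, 13) = 1, exactly when 13 ∣ k.
The smallest positive such k is 13.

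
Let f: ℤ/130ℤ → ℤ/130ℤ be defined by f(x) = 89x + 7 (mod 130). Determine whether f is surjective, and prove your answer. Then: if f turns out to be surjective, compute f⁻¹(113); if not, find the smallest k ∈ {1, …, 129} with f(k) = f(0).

64

Since gcd(89, 130) = 1, 89 is invertible modulo 130. Euclid's algorithm: 130 = 1·89 + 41, 89 = 2·41 + 7, 41 = 5·7 + 6, 7 = 1·6 + 1; back-substituting gives 1 = 19·89 − 13·130, so 89⁻¹ ≡ 19 (mod 130).
Then y ↦ 19(y − 7) is a two-sided inverse to f, so every y ∈ ℤ/130ℤ has a preimage.
Therefore f is surjective.
Since f is surjective, we compute f⁻¹(113): solve 89x + 7 ≡ 113 (mod 130), i.e. 89x ≡ 106 (mod 130).
Multiplying by 89⁻¹ = 19 gives x ≡ 19·106 = 2014 = 15·130 + 64 ≡ 64 (mod 130).
Check: f(64) = 89·64 + 7 = 5703 = 43·130 + 113 ≡ 113 (mod 130).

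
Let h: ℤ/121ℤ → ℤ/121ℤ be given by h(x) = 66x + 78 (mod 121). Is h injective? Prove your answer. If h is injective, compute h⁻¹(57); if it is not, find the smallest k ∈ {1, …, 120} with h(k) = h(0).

We have gcd(66, 121) = 11 > 1. Taking s = 0 and t = 11: h(0) = 78 and h(11) = 66·11 + 78 = 804 ≡ 78 (mod 121).
So h(0) = h(11) while 0 ≠ 11, so h is not injective.
Since h is not injective, we find the least positive k with h(k) = h(0): this means 66k ≡ 0 (mod 121), i.e. 121 ∣ 66k. Since gcd(66, 121) = 11, dividing through by 11 this holds exactly when 11 ∣ 6k, and as gcd(6, 11) = 1, exactly when 11 ∣ k.
The smallest positive such k is 11.

11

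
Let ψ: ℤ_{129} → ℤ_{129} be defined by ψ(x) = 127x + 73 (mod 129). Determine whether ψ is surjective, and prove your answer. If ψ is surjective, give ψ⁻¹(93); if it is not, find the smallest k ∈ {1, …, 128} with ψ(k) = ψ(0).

Since gcd(127, 129) = 1, 127 is invertible modulo 129. Euclid's algorithm: 129 = 1·127 + 2, 127 = 63·2 + 1; back-substituting gives 1 = 64·127 − 63·129, so 127⁻¹ ≡ 64 (mod 129).
Then y ↦ 64(y − 73) is a two-sided inverse to ψ, so every y ∈ ℤ_{129} has a preimage.
Thus ψ is surjective.
Since ψ is surjective, we find ψ⁻¹(93): we need 127x ≡ 93 − 73 ≡ 20 (mod 129). Using 127⁻¹ = 64: x ≡ 64·20 = 1280 = 9·129 + 119, so x = 119.
Check: ψ(119) = 127·119 + 73 = 15186 = 117·129 + 93 ≡ 93 (mod 129).

119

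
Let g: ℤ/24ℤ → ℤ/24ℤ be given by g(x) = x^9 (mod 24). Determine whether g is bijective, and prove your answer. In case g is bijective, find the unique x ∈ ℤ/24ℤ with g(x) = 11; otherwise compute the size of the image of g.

g(0) = 0^9 = 0.
g(6): Repeated squaring mod 24: 6^1 ≡ 6, 6^2 ≡ 6² = 36 ≡ 12, 6^4 ≡ 12² = 144 ≡ 0, 6^8 ≡ 0² = 0. Since 9 = 8 + 1, 6^9 ≡ 0·6: 0·6 = 0. So 6^9 ≡ 0 (mod 24).
So g(0) = g(6) = 0 while 0 ≠ 6, hence g is not injective, hence not bijective.
Since g is not bijective, we determine |image(g)|. Computing x^9 mod 24 for each x (by repeated squaring, reducing mod 24 at every step), the values g(0), g(1), …, g(23) are: 0, 1, 8, 3, 16, 5, 0, 7, 8, 9, 16, 11, 0, 13, 8, 15, 16, 17, 0, 19, 8, 21, 16, 23.
The distinct values are {0, 1, 3, 5, 7, 8, 9, 11, 13, 15, 16, 17, 19, 21, 23}; there are 15 of them.

15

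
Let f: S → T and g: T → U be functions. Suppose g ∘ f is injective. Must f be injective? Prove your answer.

injective

Suppose f(a) = f(b). Applying g: (g ∘ f)(a) = (g ∘ f)(b). Since g ∘ f is injective, a = b. Therefore f is injective.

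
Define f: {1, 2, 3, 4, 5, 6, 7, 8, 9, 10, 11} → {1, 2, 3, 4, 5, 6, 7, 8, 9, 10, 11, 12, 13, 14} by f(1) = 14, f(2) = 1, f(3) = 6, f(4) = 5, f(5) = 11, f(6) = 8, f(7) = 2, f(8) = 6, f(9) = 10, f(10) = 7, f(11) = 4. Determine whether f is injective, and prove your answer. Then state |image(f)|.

f(3) = 6 = f(8) with 3 ≠ 8, so f is not injective.
The image of f is {1, 2, 4, 5, 6, 7, 8, 10, 11, 14}, which has 10 elements.

10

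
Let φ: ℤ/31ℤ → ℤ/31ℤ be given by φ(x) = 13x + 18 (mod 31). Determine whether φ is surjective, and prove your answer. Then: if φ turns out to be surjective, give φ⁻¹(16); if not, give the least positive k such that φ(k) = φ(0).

7

Recall that surjectivity means every element of the codomain has a preimage under φ.
Since gcd(13, 31) = 1, 13 is invertible modulo 31. Euclid's algorithm: 31 = 2·13 + 5, 13 = 2·5 + 3, 5 = 1·3 + 2, 3 = 1·2 + 1; back-substituting gives 1 = 12·13 − 5·31, so 13⁻¹ ≡ 12 (mod 31).
For any y ∈ ℤ/31ℤ, x = 12(y − 18) mod 31 satisfies φ(x) = 13·12(y − 18) + 18 ≡ y (since 13·12 ≡ 1 mod 31). So every y has a preimage.
Therefore φ is surjective.
Since φ is surjective, we find φ⁻¹(16): we need 13x ≡ 16 − 18 ≡ 29 (mod 31). Using 13⁻¹ = 12: x ≡ 12·29 = 348 = 11·31 + 7, so x = 7.
Check: φ(7) = 13·7 + 18 = 109 = 3·31 + 16 ≡ 16 (mod 31).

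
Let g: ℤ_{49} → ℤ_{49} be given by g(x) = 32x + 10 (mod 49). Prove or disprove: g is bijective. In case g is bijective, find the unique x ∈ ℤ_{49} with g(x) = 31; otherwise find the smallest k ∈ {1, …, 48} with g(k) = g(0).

42

By definition, g is injective if g(u) = g(v) implies u = v.
If g(u) = g(v), then 32u ≡ 32v (mod 49). Because gcd(32, 49) = 1, we may cancel 32 to get u ≡ v (mod 49).
We now compute 32⁻¹ mod 49 explicitly. Euclid's algorithm: 49 = 1·32 + 17, 32 = 1·17 + 15, 17 = 1·15 + 2, 15 = 7·2 + 1; back-substituting gives 1 = 23·32 − 15·49, so 32⁻¹ ≡ 23 (mod 49).
Then y ↦ 23(y − 10) is a two-sided inverse to g, so every y ∈ ℤ_{49} has a preimage.
Hence g is bijective.
Since g is bijective, we find g⁻¹(31): we need 32x ≡ 31 − 10 ≡ 21 (mod 49). Using 32⁻¹ = 23: x ≡ 23·21 = 483 = 9·49 + 42, so x = 42.
Check: g(42) = 32·42 + 10 = 1354 = 27·49 + 31 ≡ 31 (mod 49).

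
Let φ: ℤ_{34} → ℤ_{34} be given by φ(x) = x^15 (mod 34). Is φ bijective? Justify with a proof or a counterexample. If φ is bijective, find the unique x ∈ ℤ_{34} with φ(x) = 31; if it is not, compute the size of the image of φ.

11

Computing x^15 mod 34 for each x (by repeated squaring, reducing mod 34 at every step), the values φ(0), φ(1), …, φ(33) are: 0, 1, 26, 23, 30, 7, 20, 5, 32, 19, 12, 31, 10, 21, 28, 25, 16, 17, 18, 9, 6, 13, 24, 3, 22, 15, 2, 29, 14, 27, 4, 11, 8, 33.
Every element of ℤ_{34} appears exactly once in this list, so φ is a bijection, and in particular bijective.
Since φ is bijective, we read off the preimage of 31 from the same table: φ(11) = 31, so φ⁻¹(31) = 11.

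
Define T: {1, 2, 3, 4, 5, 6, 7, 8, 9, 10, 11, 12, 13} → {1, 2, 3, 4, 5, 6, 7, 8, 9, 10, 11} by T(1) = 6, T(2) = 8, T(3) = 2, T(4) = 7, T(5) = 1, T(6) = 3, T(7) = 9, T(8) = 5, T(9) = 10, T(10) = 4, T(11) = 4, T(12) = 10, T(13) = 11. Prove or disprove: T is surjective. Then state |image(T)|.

Every element of the codomain has a preimage: 1 = T(5), 2 = T(3), 3 = T(6), 4 = T(10), 5 = T(8), 6 = T(1), 7 = T(4), 8 = T(2), 9 = T(7), 10 = T(9), 11 = T(13).
Therefore T is surjective.
The image of T is {1, 2, 3, 4, 5, 6, 7, 8, 9, 10, 11}, which has 11 elements.

11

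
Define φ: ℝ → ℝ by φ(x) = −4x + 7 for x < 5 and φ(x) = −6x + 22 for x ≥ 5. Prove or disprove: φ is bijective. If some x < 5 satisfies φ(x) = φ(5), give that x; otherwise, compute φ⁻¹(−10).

15/4

Both pieces are strictly decreasing (slopes −4 and −6), so each is injective on its own interval.
The left piece maps (−∞, 5) onto (−13, ∞); the right piece maps [5, ∞) onto (−∞, −8].
These images overlap. In particular φ(5) = −8 (right piece), and solving −4x + 7 = −8 on the left piece gives x = 15/4 < 5.
So φ(15/4) = φ(5) with 15/4 ≠ 5, and φ is not injective, hence not bijective. This x = 15/4 is the requested value below 5.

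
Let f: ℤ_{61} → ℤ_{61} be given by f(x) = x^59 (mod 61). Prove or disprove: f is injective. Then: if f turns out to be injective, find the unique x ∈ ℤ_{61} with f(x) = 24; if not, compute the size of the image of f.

Since 61 is prime, the nonzero elements of ℤ_{61} form a cyclic group of order 60.
As gcd(59, 60) = 1, raising to the 59th power is a bijection on this group: if x_1^59 ≡ x_2^59 then (x_1x_2^{−1})^59 = 1, and the only element of order dividing gcd(59, 60) = 1 is 1, so x_1 = x_2.
With f(0) = 0 this makes f injective on all of ℤ_{61}, hence bijective (finite equal-size domain and codomain). In particular f is injective.
Since f is injective, we find the preimage of 24. The inverse of x ↦ x^59 on (ℤ_{61})^× is x ↦ x^59, because 59·59 = 3481 = 58·60 + 1 ≡ 1 (mod 60) and x^{60} = 1 for x ≠ 0 (Fermat). So f⁻¹(24) = 24^59 mod 61.
Repeated squaring mod 61: 24^1 ≡ 24, 24^2 ≡ 24² = 576 ≡ 27, 24^4 ≡ 27² = 729 ≡ 58, 24^8 ≡ 58² = 3364 ≡ 9, 24^16 ≡ 9² = 81 ≡ 20, 24^32 ≡ 20² = 400 ≡ 34. Since 59 = 32 + 16 + 8 + 2 + 1, 24^59 ≡ 34·20·9·27·24: 34·20 = 680 ≡ 9, then 9·9 = 81 ≡ 20, then 20·27 = 540 ≡ 52, then 52·24 = 1248 ≡ 28. So 24^59 ≡ 28 (mod 61).
Hence f⁻¹(24) = 28.

28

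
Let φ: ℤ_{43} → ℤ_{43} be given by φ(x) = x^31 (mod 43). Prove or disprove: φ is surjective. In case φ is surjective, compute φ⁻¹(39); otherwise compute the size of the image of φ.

8

Since 43 is prime, the nonzero elements of ℤ_{43} form a cyclic group of order 42.
As gcd(31, 42) = 1, raising to the 31st power is a bijection on this group: if x_1^31 ≡ x_2^31 then (x_1x_2^{−1})^31 = 1, and the only element of order dividing gcd(31, 42) = 1 is 1, so x_1 = x_2.
With φ(0) = 0 this makes φ injective on all of ℤ_{43}, hence bijective (finite equal-size domain and codomain). In particular φ is surjective.
Since φ is surjective, we find the preimage of 39. The inverse of x ↦ x^31 on (ℤ_{43})^× is x ↦ x^19, because 31·19 = 589 = 14·42 + 1 ≡ 1 (mod 42) and x^{42} = 1 for x ≠ 0 (Fermat). So φ⁻¹(39) = 39^19 mod 43.
Repeated squaring mod 43: 39^1 ≡ 39, 39^2 ≡ 39² = 1521 ≡ 16, 39^4 ≡ 16² = 256 ≡ 41, 39^8 ≡ 41² = 1681 ≡ 4, 39^16 ≡ 4² = 16. Since 19 = 16 + 2 + 1, 39^19 ≡ 16·16·39: 16·16 = 256 ≡ 41, then 41·39 = 1599 ≡ 8. So 39^19 ≡ 8 (mod 43).
Hence φ⁻¹(39) = 8.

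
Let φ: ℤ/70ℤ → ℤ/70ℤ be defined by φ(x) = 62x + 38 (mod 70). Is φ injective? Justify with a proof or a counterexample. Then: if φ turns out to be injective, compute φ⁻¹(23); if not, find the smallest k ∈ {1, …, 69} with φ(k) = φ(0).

Recall that injectivity means: for all a, b in the domain, φ(a) = φ(b) implies a = b.
We have gcd(62, 70) = 2 > 1. Taking a = 0 and b = 35: φ(0) = 38 and φ(35) = 62·35 + 38 = 2208 ≡ 38 (mod 70).
So φ(0) = φ(35) while 0 ≠ 35, hence φ is not injective.
Since φ is not injective, we find the least positive k with φ(k) = φ(0): this means 62k ≡ 0 (mod 70), i.e. 70 ∣ 62k. Since gcd(62, 70) = 2, dividing through by 2 this holds exactly when 35 ∣ 31k, and as gcd(31, 35) = 1, exactly when 35 ∣ k.
The smallest positive such k is 35.

35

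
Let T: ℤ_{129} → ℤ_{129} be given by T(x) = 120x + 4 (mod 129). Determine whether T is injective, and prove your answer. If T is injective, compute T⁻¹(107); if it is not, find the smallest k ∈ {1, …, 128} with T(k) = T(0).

43

We have gcd(120, 129) = 3 > 1. Taking a = 0 and b = 43: T(0) = 4 and T(43) = 120·43 + 4 = 5164 ≡ 4 (mod 129).
So T(0) = T(43) while 0 ≠ 43, hence T is not injective.
Since T is not injective, we find the least positive k with T(k) = T(0): this means 120k ≡ 0 (mod 129), i.e. 129 ∣ 120k. Since gcd(120, 129) = 3, dividing through by 3 this holds exactly when 43 ∣ 40k, and as gcd(40, 43) = 1, exactly when 43 ∣ k.
The smallest positive such k is 43.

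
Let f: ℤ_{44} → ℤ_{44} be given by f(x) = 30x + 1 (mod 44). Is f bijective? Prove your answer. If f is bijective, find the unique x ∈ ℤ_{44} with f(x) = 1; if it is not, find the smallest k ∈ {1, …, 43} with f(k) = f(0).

22

We have gcd(30, 44) = 2 > 1. Taking s = 0 and t = 22: f(0) = 1 and f(22) = 30·22 + 1 = 661 ≡ 1 (mod 44).
So f(0) = f(22) while 0 ≠ 22, hence f is not injective, hence not bijective.
Since f is not bijective, we find the least positive k with f(k) = f(0): this means 30k ≡ 0 (mod 44), i.e. 44 ∣ 30k. Since gcd(30, 44) = 2, dividing through by 2 this holds exactly when 22 ∣ 15k, and as gcd(15, 22) = 1, exactly when 22 ∣ k.
The smallest positive such k is 22.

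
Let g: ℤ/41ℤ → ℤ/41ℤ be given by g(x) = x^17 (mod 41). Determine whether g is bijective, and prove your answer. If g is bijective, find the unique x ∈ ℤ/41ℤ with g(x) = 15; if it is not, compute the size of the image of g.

35

Since 41 is prime, the nonzero elements of ℤ/41ℤ form a cyclic group of order 40.
As gcd(17, 40) = 1, raising to the 17th power is a bijection on this group: if u^17 ≡ v^17 then (uv^{−1})^17 = 1, and the only element of order dividing gcd(17, 40) = 1 is 1, so u = v.
With g(0) = 0 this makes g injective on all of ℤ/41ℤ, hence bijective (finite equal-size domain and codomain). In particular g is bijective.
Since g is bijective, we find the preimage of 15. The inverse of x ↦ x^17 on (ℤ/41ℤ)^× is x ↦ x^33, because 17·33 = 561 = 14·40 + 1 ≡ 1 (mod 40) and x^{40} = 1 for x ≠ 0 (Fermat). So g⁻¹(15) = 15^33 mod 41.
Repeated squaring mod 41: 15^1 ≡ 15, 15^2 ≡ 15² = 225 ≡ 20, 15^4 ≡ 20² = 400 ≡ 31, 15^8 ≡ 31² = 961 ≡ 18, 15^16 ≡ 18² = 324 ≡ 37, 15^32 ≡ 37² = 1369 ≡ 16. Since 33 = 32 + 1, 15^33 ≡ 16·15: 16·15 = 240 ≡ 35. So 15^33 ≡ 35 (mod 41).
Hence g⁻¹(15) = 35.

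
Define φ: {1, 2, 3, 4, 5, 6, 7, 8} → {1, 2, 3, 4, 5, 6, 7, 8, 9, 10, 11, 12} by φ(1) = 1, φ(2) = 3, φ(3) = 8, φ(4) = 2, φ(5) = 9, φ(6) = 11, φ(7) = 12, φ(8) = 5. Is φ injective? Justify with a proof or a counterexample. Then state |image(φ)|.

The values φ(1), …, φ(8) are 1, 3, 8, 2, 9, 11, 12, 5 — all distinct.
So φ(a) = φ(b) only when a = b, and φ is injective.
The image of φ is {1, 2, 3, 5, 8, 9, 11, 12}, which has 8 elements.

8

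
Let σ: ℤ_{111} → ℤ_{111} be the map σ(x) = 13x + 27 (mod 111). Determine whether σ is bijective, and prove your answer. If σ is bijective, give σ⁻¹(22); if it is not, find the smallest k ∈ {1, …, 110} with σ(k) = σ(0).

If σ(a) = σ(b), then 13a ≡ 13b (mod 111). Because gcd(13, 111) = 1, we may cancel 13 to get a ≡ b (mod 111).
We now compute 13⁻¹ mod 111 explicitly. Euclid's algorithm: 111 = 8·13 + 7, 13 = 1·7 + 6, 7 = 1·6 + 1; back-substituting gives 1 = 94·13 − 11·111, so 13⁻¹ ≡ 94 (mod 111).
For any y ∈ ℤ_{111}, x = 94(y − 27) mod 111 satisfies σ(x) = 13·94(y − 27) + 27 ≡ y (since 13·94 ≡ 1 mod 111). So every y has a preimage.
Hence σ is bijective.
Since σ is bijective, we compute σ⁻¹(22): solve 13x + 27 ≡ 22 (mod 111), i.e. 13x ≡ 106 (mod 111).
Multiplying by 13⁻¹ = 94 gives x ≡ 94·106 = 9964 = 89·111 + 85 ≡ 85 (mod 111).
Check: σ(85) = 13·85 + 27 = 1132 = 10·111 + 22 ≡ 22 (mod 111).

85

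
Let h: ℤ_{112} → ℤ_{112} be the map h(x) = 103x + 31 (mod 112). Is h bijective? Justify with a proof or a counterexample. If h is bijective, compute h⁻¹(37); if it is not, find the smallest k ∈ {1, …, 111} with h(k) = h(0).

74

Suppose h(x_1) = h(x_2) in ℤ_{112}. Then 103x_1 + 31 ≡ 103x_2 + 31 (mod 112), thus 103(x_1 − x_2) ≡ 0 (mod 112).
Since gcd(103, 112) = 1, 103 is invertible modulo 112, so x_1 − x_2 ≡ 0 (mod 112), i.e. x_1 = x_2.
We now compute 103⁻¹ mod 112 explicitly. Euclid's algorithm: 112 = 1·103 + 9, 103 = 11·9 + 4, 9 = 2·4 + 1; back-substituting gives 1 = 87·103 − 80·112, so 103⁻¹ ≡ 87 (mod 112).
Then y ↦ 87(y − 31) is a two-sided inverse to h, so every y ∈ ℤ_{112} has a preimage.
Thus h is bijective.
Since h is bijective, we compute h⁻¹(37): solve 103x + 31 ≡ 37 (mod 112), i.e. 103x ≡ 6 (mod 112).
Multiplying by 103⁻¹ = 87 gives x ≡ 87·6 = 522 = 4·112 + 74 ≡ 74 (mod 112).
Check: h(74) = 103·74 + 31 = 7653 = 68·112 + 37 ≡ 37 (mod 112).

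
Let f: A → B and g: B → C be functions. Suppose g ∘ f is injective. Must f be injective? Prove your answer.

injective

Suppose f(s) = f(t). Applying g: (g ∘ f)(s) = (g ∘ f)(t). Since g ∘ f is injective, s = t. Therefore f is injective.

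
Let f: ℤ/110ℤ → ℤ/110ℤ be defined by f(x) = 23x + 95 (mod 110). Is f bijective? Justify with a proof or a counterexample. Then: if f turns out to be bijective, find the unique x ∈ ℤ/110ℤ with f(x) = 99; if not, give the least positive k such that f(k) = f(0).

Recall that f is injective when f(a) = f(b) forces a = b.
If f(a) = f(b), then 23a ≡ 23b (mod 110). Because gcd(23, 110) = 1, we may cancel 23 to get a ≡ b (mod 110).
We now compute 23⁻¹ mod 110 explicitly. Euclid's algorithm: 110 = 4·23 + 18, 23 = 1·18 + 5, 18 = 3·5 + 3, 5 = 1·3 + 2, 3 = 1·2 + 1; back-substituting gives 1 = 67·23 − 14·110, so 23⁻¹ ≡ 67 (mod 110).
For any y ∈ ℤ/110ℤ, x = 67(y − 95) mod 110 satisfies f(x) = 23·67(y − 95) + 95 ≡ y (since 23·67 ≡ 1 mod 110). So every y has a preimage.
Hence f is bijective.
Since f is bijective, we find f⁻¹(99): we need 23x ≡ 99 − 95 ≡ 4 (mod 110). Using 23⁻¹ = 67: x ≡ 67·4 = 268 = 2·110 + 48, so x = 48.
Check: f(48) = 23·48 + 95 = 1199 = 10·110 + 99 ≡ 99 (mod 110).

48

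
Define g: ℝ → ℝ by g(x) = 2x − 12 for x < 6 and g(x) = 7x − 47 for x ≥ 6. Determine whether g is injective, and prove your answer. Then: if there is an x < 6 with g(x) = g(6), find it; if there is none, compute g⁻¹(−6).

Both pieces are strictly increasing (slopes 2 and 7), so each is injective on its own interval.
The left piece maps (−∞, 6) onto (−∞, 0); the right piece maps [6, ∞) onto [−5, ∞).
These images overlap. In particular g(6) = −5 (right piece), and solving 2x − 12 = −5 on the left piece gives x = 7/2 < 6.
So g(7/2) = g(6) with 7/2 ≠ 6, and g is not injective. This x = 7/2 is the requested value below 6.

7/2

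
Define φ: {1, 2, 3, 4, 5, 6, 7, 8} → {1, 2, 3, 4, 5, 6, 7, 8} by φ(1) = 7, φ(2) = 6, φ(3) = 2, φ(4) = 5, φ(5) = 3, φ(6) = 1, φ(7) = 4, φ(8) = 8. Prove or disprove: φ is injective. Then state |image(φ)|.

The values φ(1), …, φ(8) are 7, 6, 2, 5, 3, 1, 4, 8 — all distinct.
So φ(s) = φ(t) only when s = t, and φ is injective.
The image of φ is {1, 2, 3, 4, 5, 6, 7, 8}, which has 8 elements.

8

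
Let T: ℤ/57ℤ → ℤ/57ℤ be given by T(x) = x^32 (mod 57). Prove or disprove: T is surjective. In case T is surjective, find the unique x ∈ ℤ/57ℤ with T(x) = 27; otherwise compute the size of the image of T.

T(8): Repeated squaring mod 57: 8^1 ≡ 8, 8^2 ≡ 8² = 64 ≡ 7, 8^4 ≡ 7² = 49, 8^8 ≡ 49² = 2401 ≡ 7, 8^16 ≡ 7² = 49, 8^32 ≡ 49² = 2401 ≡ 7. So 8^32 ≡ 7 (mod 57).
T(11): Repeated squaring mod 57: 11^1 ≡ 11, 11^2 ≡ 11² = 121 ≡ 7, 11^4 ≡ 7² = 49, 11^8 ≡ 49² = 2401 ≡ 7, 11^16 ≡ 7² = 49, 11^32 ≡ 49² = 2401 ≡ 7. So 11^32 ≡ 7 (mod 57).
So T(8) = T(11) = 7 while 8 ≠ 11, so T is not injective.
A non-injective map from the 57-element set ℤ/57ℤ to itself takes at most 56 distinct values, so it cannot be surjective. So T is not surjective.
Since T is not surjective, we determine |image(T)|. Computing x^32 mod 57 for each x (by repeated squaring, reducing mod 57 at every step), the values T(0), T(1), …, T(56) are: 0, 1, 25, 42, 55, 28, 24, 49, 7, 54, 16, 7, 30, 43, 28, 36, 4, 25, 39, 19, 1, 6, 4, 55, 9, 43, 49, 45, 16, 16, 45, 49, 43, 9, 55, 4, 6, 1, 19, 39, 25, 4, 36, 28, 43, 30, 7, 16, 54, 7, 49, 24, 28, 55, 42, 25, 1.
The distinct values are {0, 1, 4, 6, 7, 9, 16, 19, 24, 25, 28, 30, 36, 39, 42, 43, 45, 49, 54, 55}; there are 20 of them.

20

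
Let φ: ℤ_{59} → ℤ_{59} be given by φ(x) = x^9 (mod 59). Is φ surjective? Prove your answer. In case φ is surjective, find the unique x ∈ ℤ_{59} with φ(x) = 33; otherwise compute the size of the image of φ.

Since 59 is prime, the nonzero elements of ℤ_{59} form a cyclic group of order 58.
As gcd(9, 58) = 1, raising to the 9th power is a bijection on this group: if u^9 ≡ v^9 then (uv^{−1})^9 = 1, and the only element of order dividing gcd(9, 58) = 1 is 1, so u = v.
With φ(0) = 0 this makes φ injective on all of ℤ_{59}, hence bijective (finite equal-size domain and codomain). In particular φ is surjective.
Since φ is surjective, we find the preimage of 33. The inverse of x ↦ x^9 on (ℤ_{59})^× is x ↦ x^13, because 9·13 = 117 = 2·58 + 1 ≡ 1 (mod 58) and x^{58} = 1 for x ≠ 0 (Fermat). So φ⁻¹(33) = 33^13 mod 59.
Repeated squaring mod 59: 33^1 ≡ 33, 33^2 ≡ 33² = 1089 ≡ 27, 33^4 ≡ 27² = 729 ≡ 21, 33^8 ≡ 21² = 441 ≡ 28. Since 13 = 8 + 4 + 1, 33^13 ≡ 28·21·33: 28·21 = 588 ≡ 57, then 57·33 = 1881 ≡ 52. So 33^13 ≡ 52 (mod 59).
Hence φ⁻¹(33) = 52.

52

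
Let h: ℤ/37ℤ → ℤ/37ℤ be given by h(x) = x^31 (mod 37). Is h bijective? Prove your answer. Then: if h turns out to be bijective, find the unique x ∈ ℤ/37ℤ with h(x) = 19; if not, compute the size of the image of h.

Since 37 is prime, the nonzero elements of ℤ/37ℤ form a cyclic group of order 36.
As gcd(31, 36) = 1, raising to the 31st power is a bijection on this group: if s^31 ≡ t^31 then (st^{−1})^31 = 1, and the only element of order dividing gcd(31, 36) = 1 is 1, so s = t.
With h(0) = 0 this makes h injective on all of ℤ/37ℤ, hence bijective (finite equal-size domain and codomain). In particular h is bijective.
Since h is bijective, we find the preimage of 19. The inverse of x ↦ x^31 on (ℤ/37ℤ)^× is x ↦ x^7, because 31·7 = 217 = 6·36 + 1 ≡ 1 (mod 36) and x^{36} = 1 for x ≠ 0 (Fermat). So h⁻¹(19) = 19^7 mod 37.
Repeated squaring mod 37: 19^1 ≡ 19, 19^2 ≡ 19² = 361 ≡ 28, 19^4 ≡ 28² = 784 ≡ 7. Since 7 = 4 + 2 + 1, 19^7 ≡ 7·28·19: 7·28 = 196 ≡ 11, then 11·19 = 209 ≡ 24. So 19^7 ≡ 24 (mod 37).
Hence h⁻¹(19) = 24.

24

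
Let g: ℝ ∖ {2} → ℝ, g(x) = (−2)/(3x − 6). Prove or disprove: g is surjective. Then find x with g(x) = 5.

28/15

If g(x) = 0, cross-multiplying gives 3(−2) = 0(3x − 6), which simplifies to −6 = 0 — false.  So 0 has no preimage and g is not surjective.
Solving g(x) = 5: cross-multiplying gives −2 = 5(3x − 6), which rearranges to −15x = −28, so x = 28/15.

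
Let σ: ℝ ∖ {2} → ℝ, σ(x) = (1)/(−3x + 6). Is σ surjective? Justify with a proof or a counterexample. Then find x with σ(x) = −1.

If σ(x) = 0, cross-multiplying gives −3(1) = 0(−3x + 6), which simplifies to −3 = 0 — false.  So 0 has no preimage and σ is not surjective.
Solving σ(x) = −1: cross-multiplying gives 1 = −1(−3x + 6), which rearranges to −3x = −7, so x = 7/3.

7/3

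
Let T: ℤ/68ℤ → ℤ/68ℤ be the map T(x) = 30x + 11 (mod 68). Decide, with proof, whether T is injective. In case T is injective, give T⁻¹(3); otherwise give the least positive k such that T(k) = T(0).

By definition, T is injective if T(x_1) = T(x_2) implies x_1 = x_2.
We have gcd(30, 68) = 2 > 1. Taking x_1 = 0 and x_2 = 34: T(0) = 11 and T(34) = 30·34 + 11 = 1031 ≡ 11 (mod 68).
So T(0) = T(34) while 0 ≠ 34, therefore T is not injective.
Since T is not injective, we find the least positive k with T(k) = T(0): this means 30k ≡ 0 (mod 68), i.e. 68 ∣ 30k. Since gcd(30, 68) = 2, dividing through by 2 this holds exactly when 34 ∣ 15k, and as gcd(15, 34) = 1, exactly when 34 ∣ k.
The smallest positive such k is 34.

34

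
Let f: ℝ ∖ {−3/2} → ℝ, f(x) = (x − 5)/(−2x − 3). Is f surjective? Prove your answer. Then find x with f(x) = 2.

If f(x) = −1/2, cross-multiplying gives −2(x − 5) = 1(−2x − 3), which simplifies to 10 = −3 — false.  So −1/2 has no preimage and f is not surjective.
Solving f(x) = 2: cross-multiplying gives x − 5 = 2(−2x − 3), which rearranges to 5x = −1, so x = −1/5.

-1/5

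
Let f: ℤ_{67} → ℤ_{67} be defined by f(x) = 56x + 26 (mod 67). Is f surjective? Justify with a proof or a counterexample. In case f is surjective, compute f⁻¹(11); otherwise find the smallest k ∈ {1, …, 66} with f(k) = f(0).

Since gcd(56, 67) = 1, 56 is invertible modulo 67. Euclid's algorithm: 67 = 1·56 + 11, 56 = 5·11 + 1; back-substituting gives 1 = 6·56 − 5·67, so 56⁻¹ ≡ 6 (mod 67).
Then y ↦ 6(y − 26) is a two-sided inverse to f, so every y ∈ ℤ_{67} has a preimage.
Thus f is surjective.
Since f is surjective, we find f⁻¹(11): we need 56x ≡ 11 − 26 ≡ 52 (mod 67). Using 56⁻¹ = 6: x ≡ 6·52 = 312 = 4·67 + 44, so x = 44.
Check: f(44) = 56·44 + 26 = 2490 = 37·67 + 11 ≡ 11 (mod 67).

44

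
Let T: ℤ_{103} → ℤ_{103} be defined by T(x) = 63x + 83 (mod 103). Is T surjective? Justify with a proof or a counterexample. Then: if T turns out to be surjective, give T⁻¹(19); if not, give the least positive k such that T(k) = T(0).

By definition, T is surjective if every y in the codomain equals T(x) for some x in the domain.
Since gcd(63, 103) = 1, 63 is invertible modulo 103. Euclid's algorithm: 103 = 1·63 + 40, 63 = 1·40 + 23, 40 = 1·23 + 17, 23 = 1·17 + 6, 17 = 2·6 + 5, 6 = 1·5 + 1; back-substituting gives 1 = 18·63 − 11·103, so 63⁻¹ ≡ 18 (mod 103).
For any y ∈ ℤ_{103}, x = 18(y − 83) mod 103 satisfies T(x) = 63·18(y − 83) + 83 ≡ y (since 63·18 ≡ 1 mod 103). So every y has a preimage.
So T is surjective.
Since T is surjective, we find T⁻¹(19): we need 63x ≡ 19 − 83 ≡ 39 (mod 103). Using 63⁻¹ = 18: x ≡ 18·39 = 702 = 6·103 + 84, so x = 84.
Check: T(84) = 63·84 + 83 = 5375 = 52·103 + 19 ≡ 19 (mod 103).

84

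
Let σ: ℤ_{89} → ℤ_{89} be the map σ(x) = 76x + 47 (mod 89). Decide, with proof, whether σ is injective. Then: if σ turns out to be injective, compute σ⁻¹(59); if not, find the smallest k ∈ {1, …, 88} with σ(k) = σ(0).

Suppose σ(s) = σ(t) in ℤ_{89}. Then 76s + 47 ≡ 76t + 47 (mod 89), hence 76(s − t) ≡ 0 (mod 89).
Since gcd(76, 89) = 1, 76 is invertible modulo 89, so s − t ≡ 0 (mod 89), i.e. s = t.
Therefore σ is injective.
We now compute 76⁻¹ mod 89 explicitly. Euclid's algorithm: 89 = 1·76 + 13, 76 = 5·13 + 11, 13 = 1·11 + 2, 11 = 5·2 + 1; back-substituting gives 1 = 41·76 − 35·89, so 76⁻¹ ≡ 41 (mod 89).
Since σ is injective, we find σ⁻¹(59): we need 76x ≡ 59 − 47 ≡ 12 (mod 89). Using 76⁻¹ = 41: x ≡ 41·12 = 492 = 5·89 + 47, so x = 47.
Check: σ(47) = 76·47 + 47 = 3619 = 40·89 + 59 ≡ 59 (mod 89).

47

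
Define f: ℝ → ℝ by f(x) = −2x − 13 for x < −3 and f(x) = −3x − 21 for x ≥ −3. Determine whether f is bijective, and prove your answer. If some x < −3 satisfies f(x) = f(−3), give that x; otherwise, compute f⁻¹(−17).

Both pieces are strictly decreasing (slopes −2 and −3), so each is injective on its own interval.
The left piece maps (−∞, −3) onto (−7, ∞); the right piece maps [−3, ∞) onto (−∞, −12].
The images leave a gap (−7 has no preimage), so f is not surjective, hence not bijective.
Because the two images are disjoint, no x < −3 has f(x) = f(−3), so we compute f⁻¹(−17): −17 lies in (−∞, −12], so solve −3x − 21 = −17: x = (−17 + 21)/(−3) = −4/3.

-4/3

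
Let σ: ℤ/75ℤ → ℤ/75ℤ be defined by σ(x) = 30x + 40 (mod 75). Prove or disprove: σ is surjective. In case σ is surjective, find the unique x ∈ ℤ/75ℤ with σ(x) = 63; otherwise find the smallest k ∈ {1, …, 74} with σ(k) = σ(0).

5

Recall that surjectivity means every element of the codomain has a preimage under σ.
Since gcd(30, 75) = 15, we have 30x ≡ 0 (mod 15) for all x, so σ(x) ≡ 10 (mod 15).
But 0 ≢ 10 (mod 15), so 0 ∈ ℤ/75ℤ has no preimage. Therefore σ is not surjective.
Since σ is not surjective, we find the least positive k with σ(k) = σ(0): this means 30k ≡ 0 (mod 75), i.e. 75 ∣ 30k. Since gcd(30, 75) = 15, dividing through by 15 this holds exactly when 5 ∣ 2k, and as gcd(2, 5) = 1, exactly when 5 ∣ k.
The smallest positive such k is 5.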